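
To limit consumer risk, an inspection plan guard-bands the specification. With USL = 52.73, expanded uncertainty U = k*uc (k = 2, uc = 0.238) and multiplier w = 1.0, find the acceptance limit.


U = k * uc = 2 * 0.238 = 0.476
guard band g = w * U = 1.0 * 0.476 = 0.476
AL = USL - g = 52.73 - 0.476
AL = 52.2540

52.2540


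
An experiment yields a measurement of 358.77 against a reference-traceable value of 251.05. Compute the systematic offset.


Systematic error = measured - true
= 358.77 - 251.05
= 107.7200

107.7200


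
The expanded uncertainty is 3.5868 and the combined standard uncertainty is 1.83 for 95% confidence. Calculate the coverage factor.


k = U / uc
k = 3.5868 / 1.83
k = 1.96

1.96


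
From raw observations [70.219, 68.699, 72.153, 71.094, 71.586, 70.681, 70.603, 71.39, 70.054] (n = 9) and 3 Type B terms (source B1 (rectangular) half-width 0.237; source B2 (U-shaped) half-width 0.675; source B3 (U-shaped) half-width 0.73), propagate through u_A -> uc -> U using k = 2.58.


mean = (70.219 + 68.699 + 72.153 + 71.094 + 71.586 + 70.681 + 70.603 + 71.39 + 70.054) / 9 = 70.71988889
s = sqrt(sum((x - mean)^2)/(n-1)) = 1.0115847
u_A = s / sqrt(n) = 1.0115847 / sqrt(9) = 0.3371949
u_B1 = 0.237 / sqrt(3) = 0.13683201
u_B2 = 0.675 / sqrt(2) = 0.47729708
u_B3 = 0.73 / sqrt(2) = 0.51618795
uc = sqrt(0.3371949^2 + 0.13683201^2 + 0.47729708^2 + 0.51618795^2) = 0.79163495
U = k * uc = 2.58 * 0.79163495
U = 2.0424

2.0424


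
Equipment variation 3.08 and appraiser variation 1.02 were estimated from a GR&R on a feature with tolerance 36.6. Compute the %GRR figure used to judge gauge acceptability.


GRR = sqrt(EV^2 + AV^2) = sqrt(3.08^2 + 1.02^2) = 3.244503
%GRR = GRR / tol * 100 = 3.244503 / 36.6 * 100
%GRR = 8.8648

8.8648


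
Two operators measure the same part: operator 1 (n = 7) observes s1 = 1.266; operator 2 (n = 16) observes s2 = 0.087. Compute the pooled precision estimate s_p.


s_p = sqrt(((n1-1)*s1^2 + (n2-1)*s2^2) / (n1+n2-2))
numerator = (7-1)*1.266^2 + (16-1)*0.087^2 = 9.616536 + 0.113535 = 9.730071
denominator = 7 + 16 - 2 = 21
s_p^2 = 9.730071 / 21 = 0.46333671
s_p = sqrt(0.46333671) = 0.6807

0.6807


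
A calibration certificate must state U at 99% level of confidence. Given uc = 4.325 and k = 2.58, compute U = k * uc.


U = k * uc
U = 2.58 * 4.325
U = 11.1585

11.1585


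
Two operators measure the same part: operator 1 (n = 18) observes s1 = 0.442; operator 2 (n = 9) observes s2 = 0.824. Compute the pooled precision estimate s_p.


s_p = sqrt(((n1-1)*s1^2 + (n2-1)*s2^2) / (n1+n2-2))
numerator = (18-1)*0.442^2 + (9-1)*0.824^2 = 3.321188 + 5.431808 = 8.752996
denominator = 18 + 9 - 2 = 25
s_p^2 = 8.752996 / 25 = 0.35011984
s_p = sqrt(0.35011984) = 0.5917

0.5917


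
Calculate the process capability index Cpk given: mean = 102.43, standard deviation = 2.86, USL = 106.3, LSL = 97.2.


Cpu = (USL - mean) / (3*sigma) = (106.3 - 102.43) / (3*2.86) = 0.4510
Cpl = (mean - LSL) / (3*sigma) = (102.43 - 97.2) / (3*2.86) = 0.6096
Cpk = min(Cpu, Cpl) = 0.4510

0.4510


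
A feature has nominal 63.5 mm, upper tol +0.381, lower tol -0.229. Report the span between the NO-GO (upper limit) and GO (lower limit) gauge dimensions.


GO = nominal - lower_tol (smallest hole = maximum material condition)
GO = 63.5 - 0.229 = 63.271
NO-GO = nominal + upper_tol (largest hole = least material condition)
NO-GO = 63.5 + 0.381 = 63.881
spread = NO-GO - GO = 63.881 - 63.271 = 0.6100

0.6100


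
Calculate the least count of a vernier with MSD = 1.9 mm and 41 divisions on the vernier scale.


LC = MSD / n_div
= 1.9 / 41
= 0.0463

0.0463


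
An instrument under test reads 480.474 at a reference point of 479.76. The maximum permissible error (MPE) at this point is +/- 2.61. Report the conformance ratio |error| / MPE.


e = indication - reference = 480.474 - 479.76 = 0.7140
|e| = 0.7140
ratio = |e| / MPE = 0.7140 / 2.61
ratio = 0.2736

0.2736


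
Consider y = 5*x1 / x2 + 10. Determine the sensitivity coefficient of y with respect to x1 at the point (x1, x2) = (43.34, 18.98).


y = 5*x1 / x2 + 10
dy/dx1 = 5/x2
Evaluate at x2 = 18.98: c1 = 5 / 18.98
c1 = 0.2634

0.2634


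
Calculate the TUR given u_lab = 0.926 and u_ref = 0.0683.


TUR = u_lab / u_ref
= 0.926 / 0.0683
= 13.5578

13.5578


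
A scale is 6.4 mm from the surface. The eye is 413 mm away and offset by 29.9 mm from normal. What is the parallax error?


error = h * offset / d
= 6.4 * 29.9 / 413
= 0.4633

0.4633


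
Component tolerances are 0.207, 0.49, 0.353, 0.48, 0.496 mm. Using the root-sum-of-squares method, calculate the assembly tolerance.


RSS = sqrt(0.207^2 + 0.49^2 + 0.353^2 + 0.48^2 + 0.496^2)
= sqrt(0.883974)
= 0.9402

0.9402


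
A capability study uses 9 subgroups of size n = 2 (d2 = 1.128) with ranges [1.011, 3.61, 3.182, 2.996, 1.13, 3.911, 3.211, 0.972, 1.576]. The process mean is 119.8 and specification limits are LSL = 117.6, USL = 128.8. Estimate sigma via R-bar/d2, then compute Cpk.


R_bar = (1.011 + 3.61 + 3.182 + 2.996 + 1.13 + 3.911 + 3.211 + 0.972 + 1.576) / 9 = 2.3998889
sigma = R_bar / d2 = 2.3998889 / 1.128 = 2.1275611
Cp = (USL - LSL)/(6*sigma) = (128.8 - 117.6)/(6*2.1275611) = 0.8774
Cpu = (128.8 - 119.8)/(3*2.1275611) = 1.4101
Cpl = (119.8 - 117.6)/(3*2.1275611) = 0.3447
Cpk = min(Cpu, Cpl) = 0.3447

0.3447


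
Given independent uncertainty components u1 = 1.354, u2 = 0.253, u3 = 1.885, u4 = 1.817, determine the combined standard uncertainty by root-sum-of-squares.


uc = sqrt(1.354^2 + 0.253^2 + 1.885^2 + 1.817^2)
uc = sqrt(8.752039)
uc = 2.9584

2.9584


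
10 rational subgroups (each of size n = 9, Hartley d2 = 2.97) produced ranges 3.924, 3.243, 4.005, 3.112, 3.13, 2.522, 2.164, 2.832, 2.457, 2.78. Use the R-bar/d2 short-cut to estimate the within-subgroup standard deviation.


R_bar = (3.924 + 3.243 + 4.005 + 3.112 + 3.13 + 2.522 + 2.164 + 2.832 + 2.457 + 2.78) / 10
R_bar = 30.169 / 10 = 3.0169
sigma_hat = R_bar / d2 = 3.0169 / 2.97 = 1.0158

1.0158


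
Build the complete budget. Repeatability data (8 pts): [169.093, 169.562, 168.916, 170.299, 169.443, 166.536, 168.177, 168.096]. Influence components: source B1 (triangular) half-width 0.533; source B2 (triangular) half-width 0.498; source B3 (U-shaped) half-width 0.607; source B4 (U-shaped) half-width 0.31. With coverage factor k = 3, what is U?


mean = (169.093 + 169.562 + 168.916 + 170.299 + 169.443 + 166.536 + 168.177 + 168.096) / 8 = 168.76525
s = sqrt(sum((x - mean)^2)/(n-1)) = 1.155124
u_A = s / sqrt(n) = 1.155124 / sqrt(8) = 0.40839801
u_B1 = 0.533 / sqrt(6) = 0.21759634
u_B2 = 0.498 / sqrt(6) = 0.20330765
u_B3 = 0.607 / sqrt(2) = 0.42921382
u_B4 = 0.31 / sqrt(2) = 0.2192031
uc = sqrt(0.40839801^2 + 0.21759634^2 + 0.20330765^2 + 0.42921382^2 + 0.2192031^2) = 0.69838786
U = k * uc = 3 * 0.69838786
U = 2.0952

2.0952


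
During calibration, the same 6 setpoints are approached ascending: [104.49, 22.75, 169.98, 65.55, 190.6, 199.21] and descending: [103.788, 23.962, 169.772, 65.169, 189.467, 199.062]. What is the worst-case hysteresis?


|104.49 - 103.788| = 0.7020
|22.75 - 23.962| = 1.2120
|169.98 - 169.772| = 0.2080
|65.55 - 65.169| = 0.3810
|190.6 - 189.467| = 1.1330
|199.21 - 199.062| = 0.1480
hysteresis = max(diffs) = 1.2120

1.2120


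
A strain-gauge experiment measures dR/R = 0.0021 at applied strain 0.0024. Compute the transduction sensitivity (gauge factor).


GF = (dR/R) / epsilon
= 0.0021 / 0.0024
= 0.8750

0.8750


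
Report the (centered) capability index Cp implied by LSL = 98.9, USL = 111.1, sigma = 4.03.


Cp = (USL - LSL) / (6 * sigma)
= (111.1 - 98.9) / (6 * 4.03)
= 12.2000 / 24.1800
= 0.5045

0.5045


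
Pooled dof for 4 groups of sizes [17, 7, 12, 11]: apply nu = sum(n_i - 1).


nu = sum_i (n_i - 1)
nu = ((17 - 1) + (7 - 1) + (12 - 1) + (11 - 1))
nu = 16 + 6 + 11 + 10
nu = 43

43


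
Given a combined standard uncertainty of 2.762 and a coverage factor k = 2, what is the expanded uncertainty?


U = k * uc
U = 2 * 2.762
U = 5.5240

5.5240


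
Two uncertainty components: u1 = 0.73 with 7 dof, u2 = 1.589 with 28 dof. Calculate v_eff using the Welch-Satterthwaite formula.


uc = sqrt(u1^2 + u2^2) = sqrt(0.73^2 + 1.589^2) = 1.7486626
v_eff = uc^4 / (u1^4/v1 + u2^4/v2)
= 1.7486626^4 / (0.73^4/7 + 1.589^4/28)
= 9.3502686 / 0.26825556
v_eff = 34.8558

34.8558


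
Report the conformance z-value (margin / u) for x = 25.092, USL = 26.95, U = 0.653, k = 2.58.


u = U / k = 0.653 / 2.58 = 0.25310078
margin = |USL - x| = |26.95 - 25.092| = 1.858
z = margin / u = 1.858 / 0.25310078
z = 7.3409

7.3409


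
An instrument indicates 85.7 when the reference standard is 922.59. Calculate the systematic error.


Systematic error = measured - true
= 85.7 - 922.59
= -836.8900

-836.8900


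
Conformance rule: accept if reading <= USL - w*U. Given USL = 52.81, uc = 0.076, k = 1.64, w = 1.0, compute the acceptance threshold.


U = k * uc = 1.64 * 0.076 = 0.12464
guard band g = w * U = 1.0 * 0.12464 = 0.12464
AL = USL - g = 52.81 - 0.12464
AL = 52.6854

52.6854


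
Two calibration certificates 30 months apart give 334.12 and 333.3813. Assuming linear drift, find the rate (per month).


rate = (v2 - v1) / months
= (333.3813 - 334.12) / 30
= -0.7387 / 30
= -0.0246

-0.0246


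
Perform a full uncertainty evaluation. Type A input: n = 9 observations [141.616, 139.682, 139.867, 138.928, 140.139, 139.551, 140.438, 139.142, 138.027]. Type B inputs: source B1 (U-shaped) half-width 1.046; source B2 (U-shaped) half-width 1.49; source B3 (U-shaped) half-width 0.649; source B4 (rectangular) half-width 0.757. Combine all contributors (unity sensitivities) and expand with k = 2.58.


mean = (141.616 + 139.682 + 139.867 + 138.928 + 140.139 + 139.551 + 140.438 + 139.142 + 138.027) / 9 = 139.71
s = sqrt(sum((x - mean)^2)/(n-1)) = 1.0102111
u_A = s / sqrt(n) = 1.0102111 / sqrt(9) = 0.33673703
u_B1 = 1.046 / sqrt(2) = 0.73963369
u_B2 = 1.49 / sqrt(2) = 1.0535891
u_B3 = 0.649 / sqrt(2) = 0.4589123
u_B4 = 0.757 / sqrt(3) = 0.43705415
uc = sqrt(0.33673703^2 + 0.73963369^2 + 1.0535891^2 + 0.4589123^2 + 0.43705415^2) = 1.4738102
U = k * uc = 2.58 * 1.4738102
U = 3.8024

3.8024


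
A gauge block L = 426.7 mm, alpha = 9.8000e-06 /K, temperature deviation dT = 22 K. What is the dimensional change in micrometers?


dL = L * alpha * dT
= 426.7 * 9.8000e-06 * 22
= 0.0919965 mm
dL_um = 0.0919965 * 1000 = 91.9965 um

91.9965


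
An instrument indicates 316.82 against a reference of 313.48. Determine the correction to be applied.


Correction = standard - reading
= 313.48 - 316.82
= -3.3400

-3.3400


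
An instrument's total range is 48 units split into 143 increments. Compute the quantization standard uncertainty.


resolution = range / divisions
resolution = 48 / 143 = 0.33566434
u_res = resolution / (2*sqrt(3))
u_res = 0.33566434 / 3.4641016
u_res = 0.0969

0.0969


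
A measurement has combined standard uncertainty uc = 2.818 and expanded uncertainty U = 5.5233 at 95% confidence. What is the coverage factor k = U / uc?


k = U / uc
k = 5.5233 / 2.818
k = 1.96

1.96


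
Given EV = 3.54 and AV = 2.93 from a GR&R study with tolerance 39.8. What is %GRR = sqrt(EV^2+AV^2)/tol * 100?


GRR = sqrt(EV^2 + AV^2) = sqrt(3.54^2 + 2.93^2) = 4.5952693
%GRR = GRR / tol * 100 = 4.5952693 / 39.8 * 100
%GRR = 11.5459

11.5459


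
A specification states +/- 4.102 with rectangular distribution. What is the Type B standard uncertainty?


u_B = half_width / sqrt(3)
u_B = 4.102 / 1.7320508
u_B = 2.3683

2.3683


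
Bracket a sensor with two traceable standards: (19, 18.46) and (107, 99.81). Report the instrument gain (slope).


slope = (y2 - y1) / (x2 - x1)
= (99.81 - 18.46) / (107 - 19)
= 81.3500 / 88
= 0.9244

0.9244


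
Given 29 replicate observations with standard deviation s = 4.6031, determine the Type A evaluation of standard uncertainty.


u_A = s / sqrt(n)
u_A = 4.6031 / sqrt(29)
u_A = 4.6031 / 5.3851648
u_A = 0.8548

0.8548


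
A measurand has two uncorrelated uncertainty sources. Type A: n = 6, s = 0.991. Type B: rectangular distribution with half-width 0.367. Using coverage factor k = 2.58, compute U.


u_A = s / sqrt(n) = 0.991 / sqrt(6) = 0.40457406
u_B = half_width / sqrt(3) = 0.367 / sqrt(3) = 0.21188755
uc = sqrt(u_A^2 + u_B^2) = sqrt(0.40457406^2 + 0.21188755^2) = 0.45670177
U = k * uc = 2.58 * 0.45670177
U = 1.1783

1.1783


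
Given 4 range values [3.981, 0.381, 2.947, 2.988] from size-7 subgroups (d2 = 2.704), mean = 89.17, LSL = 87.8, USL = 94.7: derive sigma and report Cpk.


R_bar = (3.981 + 0.381 + 2.947 + 2.988) / 4 = 2.57425
sigma = R_bar / d2 = 2.57425 / 2.704 = 0.95201553
Cp = (USL - LSL)/(6*sigma) = (94.7 - 87.8)/(6*0.95201553) = 1.2080
Cpu = (94.7 - 89.17)/(3*0.95201553) = 1.9362
Cpl = (89.17 - 87.8)/(3*0.95201553) = 0.4797
Cpk = min(Cpu, Cpl) = 0.4797

0.4797


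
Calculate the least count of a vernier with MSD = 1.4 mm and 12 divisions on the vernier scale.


LC = MSD / n_div
= 1.4 / 12
= 0.1167

0.1167


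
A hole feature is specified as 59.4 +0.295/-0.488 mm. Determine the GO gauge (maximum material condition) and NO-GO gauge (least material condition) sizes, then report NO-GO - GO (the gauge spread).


GO = nominal - lower_tol (smallest hole = maximum material condition)
GO = 59.4 - 0.488 = 58.912
NO-GO = nominal + upper_tol (largest hole = least material condition)
NO-GO = 59.4 + 0.295 = 59.695
spread = NO-GO - GO = 59.695 - 58.912 = 0.7830

0.7830


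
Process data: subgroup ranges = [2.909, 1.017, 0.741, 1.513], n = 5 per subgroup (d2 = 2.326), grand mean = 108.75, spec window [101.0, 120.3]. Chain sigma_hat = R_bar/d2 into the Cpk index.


R_bar = (2.909 + 1.017 + 0.741 + 1.513) / 4 = 1.545
sigma = R_bar / d2 = 1.545 / 2.326 = 0.66423044
Cp = (USL - LSL)/(6*sigma) = (120.3 - 101.0)/(6*0.66423044) = 4.8427
Cpu = (120.3 - 108.75)/(3*0.66423044) = 5.7962
Cpl = (108.75 - 101.0)/(3*0.66423044) = 3.8892
Cpk = min(Cpu, Cpl) = 3.8892

3.8892


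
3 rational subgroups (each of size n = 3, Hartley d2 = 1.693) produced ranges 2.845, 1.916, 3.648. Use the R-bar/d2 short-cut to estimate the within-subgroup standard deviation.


R_bar = (2.845 + 1.916 + 3.648) / 3
R_bar = 8.409 / 3 = 2.803
sigma_hat = R_bar / d2 = 2.803 / 1.693 = 1.6556

1.6556


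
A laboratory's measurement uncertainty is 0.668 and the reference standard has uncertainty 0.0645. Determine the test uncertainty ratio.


TUR = u_lab / u_ref
= 0.668 / 0.0645
= 10.3566

10.3566


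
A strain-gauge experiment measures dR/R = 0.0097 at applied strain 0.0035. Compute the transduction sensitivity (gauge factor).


GF = (dR/R) / epsilon
= 0.0097 / 0.0035
= 2.7714

2.7714


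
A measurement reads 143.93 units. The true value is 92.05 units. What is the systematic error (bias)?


Systematic error = measured - true
= 143.93 - 92.05
= 51.8800

51.8800


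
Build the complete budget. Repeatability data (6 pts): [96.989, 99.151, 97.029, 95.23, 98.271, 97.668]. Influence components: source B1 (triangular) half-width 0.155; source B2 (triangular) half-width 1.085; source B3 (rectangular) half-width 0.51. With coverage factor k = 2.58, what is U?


mean = (96.989 + 99.151 + 97.029 + 95.23 + 98.271 + 97.668) / 6 = 97.38966667
s = sqrt(sum((x - mean)^2)/(n-1)) = 1.3350122
u_A = s / sqrt(n) = 1.3350122 / sqrt(6) = 0.54501645
u_B1 = 0.155 / sqrt(6) = 0.063278485
u_B2 = 1.085 / sqrt(6) = 0.4429494
u_B3 = 0.51 / sqrt(3) = 0.29444864
uc = sqrt(0.54501645^2 + 0.063278485^2 + 0.4429494^2 + 0.29444864^2) = 0.76416704
U = k * uc = 2.58 * 0.76416704
U = 1.9716

1.9716


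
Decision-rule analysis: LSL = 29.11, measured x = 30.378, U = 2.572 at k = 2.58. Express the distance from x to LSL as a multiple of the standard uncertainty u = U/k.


u = U / k = 2.572 / 2.58 = 0.99689922
margin = |LSL - x| = |29.11 - 30.378| = 1.268
z = margin / u = 1.268 / 0.99689922
z = 1.2719

1.2719


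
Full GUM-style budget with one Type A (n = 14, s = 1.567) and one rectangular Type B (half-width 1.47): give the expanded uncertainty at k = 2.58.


u_A = s / sqrt(n) = 1.567 / sqrt(14) = 0.41879837
u_B = half_width / sqrt(3) = 1.47 / sqrt(3) = 0.8487049
uc = sqrt(u_A^2 + u_B^2) = sqrt(0.41879837^2 + 0.8487049^2) = 0.9464101
U = k * uc = 2.58 * 0.9464101
U = 2.4417

2.4417


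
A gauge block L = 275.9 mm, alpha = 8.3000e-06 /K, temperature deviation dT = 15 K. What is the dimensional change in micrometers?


dL = L * alpha * dT
= 275.9 * 8.3000e-06 * 15
= 0.0343495 mm
dL_um = 0.0343495 * 1000 = 34.3495 um

34.3495


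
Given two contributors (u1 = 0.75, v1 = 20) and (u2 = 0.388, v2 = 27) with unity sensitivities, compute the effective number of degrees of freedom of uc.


uc = sqrt(u1^2 + u2^2) = sqrt(0.75^2 + 0.388^2) = 0.84441933
v_eff = uc^4 / (u1^4/v1 + u2^4/v2)
= 0.84441933^4 / (0.75^4/20 + 0.388^4/27)
= 0.50843175 / 0.016659701
v_eff = 30.5187

30.5187


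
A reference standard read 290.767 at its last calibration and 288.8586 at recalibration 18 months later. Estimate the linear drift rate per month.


rate = (v2 - v1) / months
= (288.8586 - 290.767) / 18
= -1.9084 / 18
= -0.1060

-0.1060


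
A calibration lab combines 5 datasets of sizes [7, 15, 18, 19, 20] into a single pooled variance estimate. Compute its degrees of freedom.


nu = sum_i (n_i - 1)
nu = ((7 - 1) + (15 - 1) + (18 - 1) + (19 - 1) + (20 - 1))
nu = 6 + 14 + 17 + 18 + 19
nu = 74

74


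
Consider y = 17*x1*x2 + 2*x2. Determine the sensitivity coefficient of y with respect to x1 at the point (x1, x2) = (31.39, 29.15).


y = 17*x1*x2 + 2*x2
dy/dx1 = 17*x2
Evaluate at x2 = 29.15: c1 = 17 * 29.15
c1 = 495.5500

495.5500


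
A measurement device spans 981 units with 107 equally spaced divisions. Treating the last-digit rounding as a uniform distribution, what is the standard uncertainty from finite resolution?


resolution = range / divisions
resolution = 981 / 107 = 9.1682243
u_res = resolution / (2*sqrt(3))
u_res = 9.1682243 / 3.4641016
u_res = 2.6466

2.6466


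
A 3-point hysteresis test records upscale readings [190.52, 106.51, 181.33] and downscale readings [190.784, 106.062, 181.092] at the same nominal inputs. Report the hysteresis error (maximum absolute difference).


|190.52 - 190.784| = 0.2640
|106.51 - 106.062| = 0.4480
|181.33 - 181.092| = 0.2380
hysteresis = max(diffs) = 0.4480

0.4480


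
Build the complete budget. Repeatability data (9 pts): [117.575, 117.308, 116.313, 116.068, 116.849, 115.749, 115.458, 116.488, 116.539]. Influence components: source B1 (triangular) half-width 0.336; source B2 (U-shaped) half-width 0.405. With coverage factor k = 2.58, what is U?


mean = (117.575 + 117.308 + 116.313 + 116.068 + 116.849 + 115.749 + 115.458 + 116.488 + 116.539) / 9 = 116.483
s = sqrt(sum((x - mean)^2)/(n-1)) = 0.689267
u_A = s / sqrt(n) = 0.689267 / sqrt(9) = 0.22975567
u_B1 = 0.336 / sqrt(6) = 0.13717143
u_B2 = 0.405 / sqrt(2) = 0.28637825
uc = sqrt(0.22975567^2 + 0.13717143^2 + 0.28637825^2) = 0.39193899
U = k * uc = 2.58 * 0.39193899
U = 1.0112

1.0112


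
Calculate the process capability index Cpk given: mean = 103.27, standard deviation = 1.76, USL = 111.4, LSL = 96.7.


Cpu = (USL - mean) / (3*sigma) = (111.4 - 103.27) / (3*1.76) = 1.5398
Cpl = (mean - LSL) / (3*sigma) = (103.27 - 96.7) / (3*1.76) = 1.2443
Cpk = min(Cpu, Cpl) = 1.2443

1.2443


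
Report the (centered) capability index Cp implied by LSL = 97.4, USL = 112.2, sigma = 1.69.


Cp = (USL - LSL) / (6 * sigma)
= (112.2 - 97.4) / (6 * 1.69)
= 14.8000 / 10.1400
= 1.4596

1.4596


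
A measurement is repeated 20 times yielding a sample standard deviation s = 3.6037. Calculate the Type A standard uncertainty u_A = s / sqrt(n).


u_A = s / sqrt(n)
u_A = 3.6037 / sqrt(20)
u_A = 3.6037 / 4.472136
u_A = 0.8058

0.8058


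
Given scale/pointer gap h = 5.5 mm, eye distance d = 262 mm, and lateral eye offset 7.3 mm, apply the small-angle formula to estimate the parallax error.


error = h * offset / d
= 5.5 * 7.3 / 262
= 0.1532

0.1532


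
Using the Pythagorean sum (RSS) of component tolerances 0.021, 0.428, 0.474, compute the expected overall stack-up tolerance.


RSS = sqrt(0.021^2 + 0.428^2 + 0.474^2)
= sqrt(0.408301)
= 0.6390

0.6390


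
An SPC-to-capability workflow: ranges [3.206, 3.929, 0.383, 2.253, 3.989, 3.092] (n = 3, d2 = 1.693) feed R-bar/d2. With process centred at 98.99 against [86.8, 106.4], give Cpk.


R_bar = (3.206 + 3.929 + 0.383 + 2.253 + 3.989 + 3.092) / 6 = 2.8086667
sigma = R_bar / d2 = 2.8086667 / 1.693 = 1.658988
Cp = (USL - LSL)/(6*sigma) = (106.4 - 86.8)/(6*1.658988) = 1.9691
Cpu = (106.4 - 98.99)/(3*1.658988) = 1.4889
Cpl = (98.99 - 86.8)/(3*1.658988) = 2.4493
Cpk = min(Cpu, Cpl) = 1.4889

1.4889


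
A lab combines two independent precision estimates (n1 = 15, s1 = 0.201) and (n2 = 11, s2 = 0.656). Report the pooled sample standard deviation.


s_p = sqrt(((n1-1)*s1^2 + (n2-1)*s2^2) / (n1+n2-2))
numerator = (15-1)*0.201^2 + (11-1)*0.656^2 = 0.565614 + 4.30336 = 4.868974
denominator = 15 + 11 - 2 = 24
s_p^2 = 4.868974 / 24 = 0.20287392
s_p = sqrt(0.20287392) = 0.4504

0.4504


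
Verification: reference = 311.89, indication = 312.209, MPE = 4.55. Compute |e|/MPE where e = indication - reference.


e = indication - reference = 312.209 - 311.89 = 0.3190
|e| = 0.3190
ratio = |e| / MPE = 0.3190 / 4.55
ratio = 0.0701

0.0701


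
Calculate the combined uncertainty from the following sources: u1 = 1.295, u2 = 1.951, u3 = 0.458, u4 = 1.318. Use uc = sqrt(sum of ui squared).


uc = sqrt(1.295^2 + 1.951^2 + 0.458^2 + 1.318^2)
uc = sqrt(7.430314)
uc = 2.7259

2.7259


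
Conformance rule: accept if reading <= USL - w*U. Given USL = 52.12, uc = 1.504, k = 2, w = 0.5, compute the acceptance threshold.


U = k * uc = 2 * 1.504 = 3.008
guard band g = w * U = 0.5 * 3.008 = 1.504
AL = USL - g = 52.12 - 1.504
AL = 50.6160

50.6160


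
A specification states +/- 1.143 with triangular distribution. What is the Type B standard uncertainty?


u_B = half_width / sqrt(6)
u_B = 1.143 / 2.4494897
u_B = 0.4666

0.4666


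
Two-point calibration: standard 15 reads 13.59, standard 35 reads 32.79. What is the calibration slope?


slope = (y2 - y1) / (x2 - x1)
= (32.79 - 13.59) / (35 - 15)
= 19.2000 / 20
= 0.9600

0.9600


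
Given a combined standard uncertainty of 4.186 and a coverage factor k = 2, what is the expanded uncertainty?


U = k * uc
U = 2 * 4.186
U = 8.3720

8.3720


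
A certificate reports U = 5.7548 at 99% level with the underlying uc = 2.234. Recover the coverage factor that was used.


k = U / uc
k = 5.7548 / 2.234
k = 2.576

2.576


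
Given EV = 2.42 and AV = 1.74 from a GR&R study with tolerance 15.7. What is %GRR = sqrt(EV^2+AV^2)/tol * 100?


GRR = sqrt(EV^2 + AV^2) = sqrt(2.42^2 + 1.74^2) = 2.980604
%GRR = GRR / tol * 100 = 2.980604 / 15.7 * 100
%GRR = 18.9847

18.9847


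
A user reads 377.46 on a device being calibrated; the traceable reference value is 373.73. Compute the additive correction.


Correction = standard - reading
= 373.73 - 377.46
= -3.7300

-3.7300


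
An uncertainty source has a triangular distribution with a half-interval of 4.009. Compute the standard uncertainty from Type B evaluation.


u_B = half_width / sqrt(6)
u_B = 4.009 / 2.4494897
u_B = 1.6367

1.6367


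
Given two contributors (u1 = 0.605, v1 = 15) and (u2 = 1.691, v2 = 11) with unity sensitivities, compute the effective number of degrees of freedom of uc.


uc = sqrt(u1^2 + u2^2) = sqrt(0.605^2 + 1.691^2) = 1.7959694
v_eff = uc^4 / (u1^4/v1 + u2^4/v2)
= 1.7959694^4 / (0.605^4/15 + 1.691^4/11)
= 10.40389 / 0.75226176
v_eff = 13.8301

13.8301


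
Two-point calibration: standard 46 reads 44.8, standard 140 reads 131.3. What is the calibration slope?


slope = (y2 - y1) / (x2 - x1)
= (131.3 - 44.8) / (140 - 46)
= 86.5000 / 94
= 0.9202

0.9202


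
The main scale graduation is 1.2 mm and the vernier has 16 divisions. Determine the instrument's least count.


LC = MSD / n_div
= 1.2 / 16
= 0.0750

0.0750


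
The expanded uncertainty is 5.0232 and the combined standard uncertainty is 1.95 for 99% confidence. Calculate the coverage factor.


k = U / uc
k = 5.0232 / 1.95
k = 2.576

2.576


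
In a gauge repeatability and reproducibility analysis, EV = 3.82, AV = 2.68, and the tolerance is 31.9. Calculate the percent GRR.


GRR = sqrt(EV^2 + AV^2) = sqrt(3.82^2 + 2.68^2) = 4.6663476
%GRR = GRR / tol * 100 = 4.6663476 / 31.9 * 100
%GRR = 14.6280

14.6280


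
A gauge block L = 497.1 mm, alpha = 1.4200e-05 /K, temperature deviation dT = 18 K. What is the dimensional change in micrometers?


dL = L * alpha * dT
= 497.1 * 1.4200e-05 * 18
= 0.1270588 mm
dL_um = 0.1270588 * 1000 = 127.0588 um

127.0588


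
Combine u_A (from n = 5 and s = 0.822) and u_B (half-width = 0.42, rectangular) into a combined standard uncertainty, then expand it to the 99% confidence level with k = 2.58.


u_A = s / sqrt(n) = 0.822 / sqrt(5) = 0.36760958
u_B = half_width / sqrt(3) = 0.42 / sqrt(3) = 0.24248711
uc = sqrt(u_A^2 + u_B^2) = sqrt(0.36760958^2 + 0.24248711^2) = 0.44038256
U = k * uc = 2.58 * 0.44038256
U = 1.1362

1.1362


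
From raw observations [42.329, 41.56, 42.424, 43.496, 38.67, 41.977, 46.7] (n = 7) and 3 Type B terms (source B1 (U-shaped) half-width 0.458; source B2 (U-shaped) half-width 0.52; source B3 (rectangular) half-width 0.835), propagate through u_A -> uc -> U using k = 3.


mean = (42.329 + 41.56 + 42.424 + 43.496 + 38.67 + 41.977 + 46.7) / 7 = 42.45085714
s = sqrt(sum((x - mean)^2)/(n-1)) = 2.397087
u_A = s / sqrt(n) = 2.397087 / sqrt(7) = 0.90601372
u_B1 = 0.458 / sqrt(2) = 0.32385491
u_B2 = 0.52 / sqrt(2) = 0.36769553
u_B3 = 0.835 / sqrt(3) = 0.48208747
uc = sqrt(0.90601372^2 + 0.32385491^2 + 0.36769553^2 + 0.48208747^2) = 1.137256
U = k * uc = 3 * 1.137256
U = 3.4118

3.4118


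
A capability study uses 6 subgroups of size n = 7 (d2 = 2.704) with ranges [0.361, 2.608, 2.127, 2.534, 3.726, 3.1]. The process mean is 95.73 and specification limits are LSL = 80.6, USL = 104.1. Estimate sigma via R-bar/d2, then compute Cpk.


R_bar = (0.361 + 2.608 + 2.127 + 2.534 + 3.726 + 3.1) / 6 = 2.4093333
sigma = R_bar / d2 = 2.4093333 / 2.704 = 0.89102563
Cp = (USL - LSL)/(6*sigma) = (104.1 - 80.6)/(6*0.89102563) = 4.3957
Cpu = (104.1 - 95.73)/(3*0.89102563) = 3.1312
Cpl = (95.73 - 80.6)/(3*0.89102563) = 5.6601
Cpk = min(Cpu, Cpl) = 3.1312

3.1312


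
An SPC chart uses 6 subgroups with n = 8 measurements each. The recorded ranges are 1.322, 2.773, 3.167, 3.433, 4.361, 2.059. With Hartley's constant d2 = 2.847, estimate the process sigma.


R_bar = (1.322 + 2.773 + 3.167 + 3.433 + 4.361 + 2.059) / 6
R_bar = 17.115 / 6 = 2.8525
sigma_hat = R_bar / d2 = 2.8525 / 2.847 = 1.0019

1.0019


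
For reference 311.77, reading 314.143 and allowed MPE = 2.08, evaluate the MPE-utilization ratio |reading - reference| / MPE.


e = indication - reference = 314.143 - 311.77 = 2.3730
|e| = 2.3730
ratio = |e| / MPE = 2.3730 / 2.08
ratio = 1.1409

1.1409


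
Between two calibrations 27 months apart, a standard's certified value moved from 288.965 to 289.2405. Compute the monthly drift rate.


rate = (v2 - v1) / months
= (289.2405 - 288.965) / 27
= 0.2755 / 27
= 0.0102

0.0102


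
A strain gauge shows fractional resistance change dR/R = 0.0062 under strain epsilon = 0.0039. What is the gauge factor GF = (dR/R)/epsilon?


GF = (dR/R) / epsilon
= 0.0062 / 0.0039
= 1.5897

1.5897


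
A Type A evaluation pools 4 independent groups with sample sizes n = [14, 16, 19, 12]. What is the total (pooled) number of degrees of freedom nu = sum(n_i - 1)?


nu = sum_i (n_i - 1)
nu = ((14 - 1) + (16 - 1) + (19 - 1) + (12 - 1))
nu = 13 + 15 + 18 + 11
nu = 57

57


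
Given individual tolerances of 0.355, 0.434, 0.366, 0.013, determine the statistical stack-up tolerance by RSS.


RSS = sqrt(0.355^2 + 0.434^2 + 0.366^2 + 0.013^2)
= sqrt(0.448506)
= 0.6697

0.6697


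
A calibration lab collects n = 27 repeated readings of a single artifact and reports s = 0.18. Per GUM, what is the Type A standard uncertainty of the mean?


u_A = s / sqrt(n)
u_A = 0.18 / sqrt(27)
u_A = 0.18 / 5.1961524
u_A = 0.0346

0.0346


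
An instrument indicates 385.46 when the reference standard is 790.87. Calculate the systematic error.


Systematic error = measured - true
= 385.46 - 790.87
= -405.4100

-405.4100


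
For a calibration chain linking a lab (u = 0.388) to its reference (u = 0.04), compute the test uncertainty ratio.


TUR = u_lab / u_ref
= 0.388 / 0.04
= 9.7000

9.7000


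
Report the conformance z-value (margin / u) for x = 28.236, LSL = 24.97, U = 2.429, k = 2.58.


u = U / k = 2.429 / 2.58 = 0.94147287
margin = |LSL - x| = |24.97 - 28.236| = 3.266
z = margin / u = 3.266 / 0.94147287
z = 3.4690

3.4690


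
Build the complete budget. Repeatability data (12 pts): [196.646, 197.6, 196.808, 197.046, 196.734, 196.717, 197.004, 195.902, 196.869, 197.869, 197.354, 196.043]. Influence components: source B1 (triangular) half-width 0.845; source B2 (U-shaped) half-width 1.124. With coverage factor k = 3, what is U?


mean = (196.646 + 197.6 + 196.808 + 197.046 + 196.734 + 196.717 + 197.004 + 195.902 + 196.869 + 197.869 + 197.354 + 196.043) / 12 = 196.8826667
s = sqrt(sum((x - mean)^2)/(n-1)) = 0.56641156
u_A = s / sqrt(n) = 0.56641156 / sqrt(12) = 0.16350893
u_B1 = 0.845 / sqrt(6) = 0.34496981
u_B2 = 1.124 / sqrt(2) = 0.79478802
uc = sqrt(0.16350893^2 + 0.34496981^2 + 0.79478802^2) = 0.8817184
U = k * uc = 3 * 0.8817184
U = 2.6452

2.6452


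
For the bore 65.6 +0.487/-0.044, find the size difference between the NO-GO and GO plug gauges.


GO = nominal - lower_tol (smallest hole = maximum material condition)
GO = 65.6 - 0.044 = 65.556
NO-GO = nominal + upper_tol (largest hole = least material condition)
NO-GO = 65.6 + 0.487 = 66.087
spread = NO-GO - GO = 66.087 - 65.556 = 0.5310

0.5310


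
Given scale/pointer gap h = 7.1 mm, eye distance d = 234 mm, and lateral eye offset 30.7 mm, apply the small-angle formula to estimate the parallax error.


error = h * offset / d
= 7.1 * 30.7 / 234
= 0.9315

0.9315


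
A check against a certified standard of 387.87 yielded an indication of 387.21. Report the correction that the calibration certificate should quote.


Correction = standard - reading
= 387.87 - 387.21
= 0.6600

0.6600


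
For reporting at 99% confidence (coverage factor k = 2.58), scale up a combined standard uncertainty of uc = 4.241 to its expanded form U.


U = k * uc
U = 2.58 * 4.241
U = 10.9418

10.9418


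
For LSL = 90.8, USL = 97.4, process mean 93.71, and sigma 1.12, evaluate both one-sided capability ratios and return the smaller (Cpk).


Cpu = (USL - mean) / (3*sigma) = (97.4 - 93.71) / (3*1.12) = 1.0982
Cpl = (mean - LSL) / (3*sigma) = (93.71 - 90.8) / (3*1.12) = 0.8661
Cpk = min(Cpu, Cpl) = 0.8661

0.8661


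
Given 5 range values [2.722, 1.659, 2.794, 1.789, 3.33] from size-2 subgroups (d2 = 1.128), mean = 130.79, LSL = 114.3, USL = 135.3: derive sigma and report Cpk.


R_bar = (2.722 + 1.659 + 2.794 + 1.789 + 3.33) / 5 = 2.4588
sigma = R_bar / d2 = 2.4588 / 1.128 = 2.1797872
Cp = (USL - LSL)/(6*sigma) = (135.3 - 114.3)/(6*2.1797872) = 1.6057
Cpu = (135.3 - 130.79)/(3*2.1797872) = 0.6897
Cpl = (130.79 - 114.3)/(3*2.1797872) = 2.5217
Cpk = min(Cpu, Cpl) = 0.6897

0.6897


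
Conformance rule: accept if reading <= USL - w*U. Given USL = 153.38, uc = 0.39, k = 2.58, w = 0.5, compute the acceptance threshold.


U = k * uc = 2.58 * 0.39 = 1.0062
guard band g = w * U = 0.5 * 1.0062 = 0.5031
AL = USL - g = 153.38 - 0.5031
AL = 152.8769

152.8769


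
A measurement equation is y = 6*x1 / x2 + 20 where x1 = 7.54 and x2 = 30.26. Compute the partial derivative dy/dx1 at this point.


y = 6*x1 / x2 + 20
dy/dx1 = 6/x2
Evaluate at x2 = 30.26: c1 = 6 / 30.26
c1 = 0.1983

0.1983


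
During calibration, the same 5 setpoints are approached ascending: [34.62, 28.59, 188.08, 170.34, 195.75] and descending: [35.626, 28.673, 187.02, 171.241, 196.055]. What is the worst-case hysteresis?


|34.62 - 35.626| = 1.0060
|28.59 - 28.673| = 0.0830
|188.08 - 187.02| = 1.0600
|170.34 - 171.241| = 0.9010
|195.75 - 196.055| = 0.3050
hysteresis = max(diffs) = 1.0600

1.0600


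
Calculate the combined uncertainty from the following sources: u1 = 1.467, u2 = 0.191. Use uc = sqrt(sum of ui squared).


uc = sqrt(1.467^2 + 0.191^2)
uc = sqrt(2.18857)
uc = 1.4794

1.4794


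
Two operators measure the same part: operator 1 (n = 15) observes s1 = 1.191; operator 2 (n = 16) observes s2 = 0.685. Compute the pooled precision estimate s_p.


s_p = sqrt(((n1-1)*s1^2 + (n2-1)*s2^2) / (n1+n2-2))
numerator = (15-1)*1.191^2 + (16-1)*0.685^2 = 19.858734 + 7.038375 = 26.897109
denominator = 15 + 16 - 2 = 29
s_p^2 = 26.897109 / 29 = 0.92748652
s_p = sqrt(0.92748652) = 0.9631

0.9631


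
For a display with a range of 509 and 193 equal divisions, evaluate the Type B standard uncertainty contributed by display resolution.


resolution = range / divisions
resolution = 509 / 193 = 2.6373057
u_res = resolution / (2*sqrt(3))
u_res = 2.6373057 / 3.4641016
u_res = 0.7613

0.7613


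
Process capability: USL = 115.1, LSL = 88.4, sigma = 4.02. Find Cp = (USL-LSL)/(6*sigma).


Cp = (USL - LSL) / (6 * sigma)
= (115.1 - 88.4) / (6 * 4.02)
= 26.7000 / 24.1200
= 1.1070

1.1070


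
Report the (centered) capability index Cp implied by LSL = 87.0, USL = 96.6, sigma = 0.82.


Cp = (USL - LSL) / (6 * sigma)
= (96.6 - 87.0) / (6 * 0.82)
= 9.6000 / 4.9200
= 1.9512

1.9512


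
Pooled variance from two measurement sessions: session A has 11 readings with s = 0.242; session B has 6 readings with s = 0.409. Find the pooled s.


s_p = sqrt(((n1-1)*s1^2 + (n2-1)*s2^2) / (n1+n2-2))
numerator = (11-1)*0.242^2 + (6-1)*0.409^2 = 0.58564 + 0.836405 = 1.422045
denominator = 11 + 6 - 2 = 15
s_p^2 = 1.422045 / 15 = 0.094803
s_p = sqrt(0.094803) = 0.3079

0.3079


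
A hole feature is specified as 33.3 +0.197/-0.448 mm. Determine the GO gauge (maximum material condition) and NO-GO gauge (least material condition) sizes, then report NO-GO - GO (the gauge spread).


GO = nominal - lower_tol (smallest hole = maximum material condition)
GO = 33.3 - 0.448 = 32.852
NO-GO = nominal + upper_tol (largest hole = least material condition)
NO-GO = 33.3 + 0.197 = 33.497
spread = NO-GO - GO = 33.497 - 32.852 = 0.6450

0.6450


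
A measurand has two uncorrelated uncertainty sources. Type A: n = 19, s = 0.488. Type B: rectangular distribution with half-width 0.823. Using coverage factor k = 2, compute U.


u_A = s / sqrt(n) = 0.488 / sqrt(19) = 0.11195488
u_B = half_width / sqrt(3) = 0.823 / sqrt(3) = 0.47515927
uc = sqrt(u_A^2 + u_B^2) = sqrt(0.11195488^2 + 0.47515927^2) = 0.48817028
U = k * uc = 2 * 0.48817028
U = 0.9763

0.9763


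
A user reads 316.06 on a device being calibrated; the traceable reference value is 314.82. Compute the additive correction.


Correction = standard - reading
= 314.82 - 316.06
= -1.2400

-1.2400


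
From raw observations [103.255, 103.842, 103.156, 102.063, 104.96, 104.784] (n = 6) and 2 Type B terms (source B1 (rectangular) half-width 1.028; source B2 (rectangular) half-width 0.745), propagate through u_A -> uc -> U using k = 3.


mean = (103.255 + 103.842 + 103.156 + 102.063 + 104.96 + 104.784) / 6 = 103.6766667
s = sqrt(sum((x - mean)^2)/(n-1)) = 1.0911722
u_A = s / sqrt(n) = 1.0911722 / sqrt(6) = 0.44546919
u_B1 = 1.028 / sqrt(3) = 0.59351608
u_B2 = 0.745 / sqrt(3) = 0.43012595
uc = sqrt(0.44546919^2 + 0.59351608^2 + 0.43012595^2) = 0.85773683
U = k * uc = 3 * 0.85773683
U = 2.5732

2.5732


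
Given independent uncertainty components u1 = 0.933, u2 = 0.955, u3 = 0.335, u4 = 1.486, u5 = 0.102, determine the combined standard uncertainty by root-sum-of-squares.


uc = sqrt(0.933^2 + 0.955^2 + 0.335^2 + 1.486^2 + 0.102^2)
uc = sqrt(4.113339)
uc = 2.0281

2.0281


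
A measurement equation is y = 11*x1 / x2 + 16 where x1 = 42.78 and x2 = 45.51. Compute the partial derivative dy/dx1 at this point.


y = 11*x1 / x2 + 16
dy/dx1 = 11/x2
Evaluate at x2 = 45.51: c1 = 11 / 45.51
c1 = 0.2417

0.2417


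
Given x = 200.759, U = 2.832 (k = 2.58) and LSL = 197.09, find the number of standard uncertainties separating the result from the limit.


u = U / k = 2.832 / 2.58 = 1.0976744
margin = |LSL - x| = |197.09 - 200.759| = 3.669
z = margin / u = 3.669 / 1.0976744
z = 3.3425

3.3425


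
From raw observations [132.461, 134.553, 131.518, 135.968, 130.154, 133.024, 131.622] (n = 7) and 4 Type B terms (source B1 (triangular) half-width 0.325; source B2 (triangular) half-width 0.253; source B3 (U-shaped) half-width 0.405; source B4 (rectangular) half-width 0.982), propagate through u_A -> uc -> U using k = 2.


mean = (132.461 + 134.553 + 131.518 + 135.968 + 130.154 + 133.024 + 131.622) / 7 = 132.7571429
s = sqrt(sum((x - mean)^2)/(n-1)) = 1.9703636
u_A = s / sqrt(n) = 1.9703636 / sqrt(7) = 0.74472744
u_B1 = 0.325 / sqrt(6) = 0.13268069
u_B2 = 0.253 / sqrt(6) = 0.10328682
u_B3 = 0.405 / sqrt(2) = 0.28637825
u_B4 = 0.982 / sqrt(3) = 0.56695796
uc = sqrt(0.74472744^2 + 0.13268069^2 + 0.10328682^2 + 0.28637825^2 + 0.56695796^2) = 0.99314909
U = k * uc = 2 * 0.99314909
U = 1.9863

1.9863


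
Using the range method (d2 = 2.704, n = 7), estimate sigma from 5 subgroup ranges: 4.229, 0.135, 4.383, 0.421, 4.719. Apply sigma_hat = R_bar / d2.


R_bar = (4.229 + 0.135 + 4.383 + 0.421 + 4.719) / 5
R_bar = 13.887 / 5 = 2.7774
sigma_hat = R_bar / d2 = 2.7774 / 2.704 = 1.0271

1.0271


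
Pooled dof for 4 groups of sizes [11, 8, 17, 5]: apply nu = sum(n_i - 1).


nu = sum_i (n_i - 1)
nu = ((11 - 1) + (8 - 1) + (17 - 1) + (5 - 1))
nu = 10 + 7 + 16 + 4
nu = 37

37


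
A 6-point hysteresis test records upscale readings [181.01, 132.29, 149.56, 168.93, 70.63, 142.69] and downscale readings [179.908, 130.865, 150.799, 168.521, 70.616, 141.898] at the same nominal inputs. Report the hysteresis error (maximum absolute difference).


|181.01 - 179.908| = 1.1020
|132.29 - 130.865| = 1.4250
|149.56 - 150.799| = 1.2390
|168.93 - 168.521| = 0.4090
|70.63 - 70.616| = 0.0140
|142.69 - 141.898| = 0.7920
hysteresis = max(diffs) = 1.4250

1.4250


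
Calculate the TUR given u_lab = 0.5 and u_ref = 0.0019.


TUR = u_lab / u_ref
= 0.5 / 0.0019
= 263.1579

263.1579


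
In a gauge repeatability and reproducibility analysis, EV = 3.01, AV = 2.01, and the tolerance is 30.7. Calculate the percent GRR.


GRR = sqrt(EV^2 + AV^2) = sqrt(3.01^2 + 2.01^2) = 3.6194198
%GRR = GRR / tol * 100 = 3.6194198 / 30.7 * 100
%GRR = 11.7896

11.7896


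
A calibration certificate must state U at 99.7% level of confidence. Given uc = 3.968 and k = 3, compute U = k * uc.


U = k * uc
U = 3 * 3.968
U = 11.9040

11.9040


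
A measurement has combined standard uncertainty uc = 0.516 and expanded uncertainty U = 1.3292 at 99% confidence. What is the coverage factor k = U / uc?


k = U / uc
k = 1.3292 / 0.516
k = 2.576

2.576


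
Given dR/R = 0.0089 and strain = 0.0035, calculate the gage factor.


GF = (dR/R) / epsilon
= 0.0089 / 0.0035
= 2.5429

2.5429


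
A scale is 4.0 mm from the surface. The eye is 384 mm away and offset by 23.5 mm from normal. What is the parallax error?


error = h * offset / d
= 4.0 * 23.5 / 384
= 0.2448

0.2448


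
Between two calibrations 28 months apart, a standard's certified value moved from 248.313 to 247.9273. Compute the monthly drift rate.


rate = (v2 - v1) / months
= (247.9273 - 248.313) / 28
= -0.3857 / 28
= -0.0138

-0.0138


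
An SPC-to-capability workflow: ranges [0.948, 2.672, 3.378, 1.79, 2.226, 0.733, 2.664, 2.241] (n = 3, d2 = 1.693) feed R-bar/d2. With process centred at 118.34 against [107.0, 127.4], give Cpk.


R_bar = (0.948 + 2.672 + 3.378 + 1.79 + 2.226 + 0.733 + 2.664 + 2.241) / 8 = 2.0815
sigma = R_bar / d2 = 2.0815 / 1.693 = 1.2294743
Cp = (USL - LSL)/(6*sigma) = (127.4 - 107.0)/(6*1.2294743) = 2.7654
Cpu = (127.4 - 118.34)/(3*1.2294743) = 2.4563
Cpl = (118.34 - 107.0)/(3*1.2294743) = 3.0745
Cpk = min(Cpu, Cpl) = 2.4563

2.4563
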